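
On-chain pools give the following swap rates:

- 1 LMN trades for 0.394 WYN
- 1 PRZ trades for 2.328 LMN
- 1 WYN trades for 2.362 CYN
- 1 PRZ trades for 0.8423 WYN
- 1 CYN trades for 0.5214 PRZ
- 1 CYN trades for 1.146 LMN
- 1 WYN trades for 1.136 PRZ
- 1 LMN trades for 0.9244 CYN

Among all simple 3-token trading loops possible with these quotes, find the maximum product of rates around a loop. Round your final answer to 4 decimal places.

1.1221

CYN→PRZ→LMN→CYN: 0.5214 × 2.328 × 0.9244 = 1.12205
WYN→CYN→LMN→WYN: 2.362 × 1.146 × 0.394 = 1.06650
WYN→PRZ→LMN→WYN: 1.136 × 2.328 × 0.394 = 1.04198
WYN→CYN→PRZ→WYN: 2.362 × 0.5214 × 0.8423 = 1.03733
Maximum is CYN→PRZ→LMN→CYN at 1.1221; arbitrage exists.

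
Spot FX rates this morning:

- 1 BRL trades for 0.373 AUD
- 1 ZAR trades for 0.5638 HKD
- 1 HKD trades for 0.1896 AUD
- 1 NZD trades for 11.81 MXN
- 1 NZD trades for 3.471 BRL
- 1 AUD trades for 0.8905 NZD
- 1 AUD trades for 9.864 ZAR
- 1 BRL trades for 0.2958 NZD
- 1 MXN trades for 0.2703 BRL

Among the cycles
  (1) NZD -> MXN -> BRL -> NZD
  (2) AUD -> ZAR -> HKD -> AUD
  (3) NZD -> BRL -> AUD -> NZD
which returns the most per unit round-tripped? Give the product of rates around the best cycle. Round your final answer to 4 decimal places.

(1) 11.81 × 0.2703 × 0.2958 = 0.94427
(2) 9.864 × 0.5638 × 0.1896 = 1.05443
(3) 3.471 × 0.373 × 0.8905 = 1.15292
Highest is cycle (3) at 1.1529 (>1, arbitrage).

1.1529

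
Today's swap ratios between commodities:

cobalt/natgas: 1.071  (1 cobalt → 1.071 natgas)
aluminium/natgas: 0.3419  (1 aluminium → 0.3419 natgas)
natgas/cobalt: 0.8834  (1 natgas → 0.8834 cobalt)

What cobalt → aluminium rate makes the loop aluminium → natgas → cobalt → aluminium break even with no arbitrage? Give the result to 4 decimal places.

Known legs of the cycle: 0.3419 × 0.8834 = 0.30203446
For no arbitrage the full-cycle product must be 1, so the missing rate is 1 / 0.30203446 ≈ 3.310880.

3.3109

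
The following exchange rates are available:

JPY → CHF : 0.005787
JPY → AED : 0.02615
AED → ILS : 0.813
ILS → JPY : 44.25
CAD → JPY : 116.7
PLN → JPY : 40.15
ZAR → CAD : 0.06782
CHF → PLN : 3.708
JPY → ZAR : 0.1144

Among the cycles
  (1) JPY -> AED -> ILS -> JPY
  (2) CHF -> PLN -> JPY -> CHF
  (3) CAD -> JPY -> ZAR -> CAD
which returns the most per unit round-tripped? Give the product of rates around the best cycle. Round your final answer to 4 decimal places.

0.9408

(1) 0.02615 × 0.813 × 44.25 = 0.94075
(2) 3.708 × 40.15 × 0.005787 = 0.86155
(3) 116.7 × 0.1144 × 0.06782 = 0.90543
Highest is cycle (1) at 0.9408 (≤1, no arbitrage).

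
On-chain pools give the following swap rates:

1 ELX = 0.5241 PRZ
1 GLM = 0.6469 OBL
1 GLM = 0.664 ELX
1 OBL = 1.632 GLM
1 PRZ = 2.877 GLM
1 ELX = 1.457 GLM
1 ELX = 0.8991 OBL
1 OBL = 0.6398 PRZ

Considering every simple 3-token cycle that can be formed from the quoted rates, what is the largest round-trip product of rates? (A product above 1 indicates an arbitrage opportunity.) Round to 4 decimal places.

1.1908

GLM→OBL→PRZ→GLM: 0.6469 × 0.6398 × 2.877 = 1.19075
GLM→ELX→PRZ→GLM: 0.664 × 0.5241 × 2.877 = 1.00120
GLM→ELX→OBL→GLM: 0.664 × 0.8991 × 1.632 = 0.97431
Maximum is GLM→OBL→PRZ→GLM at 1.1908; arbitrage exists.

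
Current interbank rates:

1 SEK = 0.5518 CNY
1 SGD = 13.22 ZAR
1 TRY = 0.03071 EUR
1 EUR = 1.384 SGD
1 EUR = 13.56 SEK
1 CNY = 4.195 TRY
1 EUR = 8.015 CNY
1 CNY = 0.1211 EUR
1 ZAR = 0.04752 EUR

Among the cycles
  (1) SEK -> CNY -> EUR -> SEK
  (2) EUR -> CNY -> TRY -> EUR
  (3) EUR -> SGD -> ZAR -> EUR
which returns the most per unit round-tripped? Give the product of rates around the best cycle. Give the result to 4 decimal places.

1.0326

(1) 0.5518 × 0.1211 × 13.56 = 0.90612
(2) 8.015 × 4.195 × 0.03071 = 1.03256
(3) 1.384 × 13.22 × 0.04752 = 0.86945
Highest is cycle (2) at 1.0326 (>1, arbitrage).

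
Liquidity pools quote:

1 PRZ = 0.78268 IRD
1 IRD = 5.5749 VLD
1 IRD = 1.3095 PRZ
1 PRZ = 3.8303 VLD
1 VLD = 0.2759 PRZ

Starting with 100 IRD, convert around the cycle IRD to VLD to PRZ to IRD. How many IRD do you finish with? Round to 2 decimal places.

120.39

100 IRD × 5.5749 = 557.49 VLD
557.49 VLD × 0.2759 = 153.811491 PRZ
153.811491 PRZ × 0.78268 = 120.38517777588 IRD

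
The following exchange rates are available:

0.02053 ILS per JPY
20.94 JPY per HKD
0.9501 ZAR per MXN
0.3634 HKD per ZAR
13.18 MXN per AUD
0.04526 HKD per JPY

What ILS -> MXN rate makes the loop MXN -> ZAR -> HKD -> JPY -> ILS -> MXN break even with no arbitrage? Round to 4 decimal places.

6.7372

Known legs of the cycle: 0.9501 × 0.3634 × 20.94 × 0.02053 = 0.148429378086588
For no arbitrage the full-cycle product must be 1, so the missing rate is 1 / 0.148429378086588 ≈ 6.737211.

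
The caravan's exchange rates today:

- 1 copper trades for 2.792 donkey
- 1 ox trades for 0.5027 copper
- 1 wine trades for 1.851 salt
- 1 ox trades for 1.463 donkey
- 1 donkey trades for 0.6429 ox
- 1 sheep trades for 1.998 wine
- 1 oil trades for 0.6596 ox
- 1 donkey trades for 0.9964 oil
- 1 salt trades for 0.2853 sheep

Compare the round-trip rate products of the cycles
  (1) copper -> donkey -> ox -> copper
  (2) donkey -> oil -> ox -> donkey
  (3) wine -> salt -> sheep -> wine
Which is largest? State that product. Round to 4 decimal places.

(1) 2.792 × 0.6429 × 0.5027 = 0.90233
(2) 0.9964 × 0.6596 × 1.463 = 0.96152
(3) 1.851 × 0.2853 × 1.998 = 1.05512
Highest is cycle (3) at 1.0551 (>1, arbitrage).

1.0551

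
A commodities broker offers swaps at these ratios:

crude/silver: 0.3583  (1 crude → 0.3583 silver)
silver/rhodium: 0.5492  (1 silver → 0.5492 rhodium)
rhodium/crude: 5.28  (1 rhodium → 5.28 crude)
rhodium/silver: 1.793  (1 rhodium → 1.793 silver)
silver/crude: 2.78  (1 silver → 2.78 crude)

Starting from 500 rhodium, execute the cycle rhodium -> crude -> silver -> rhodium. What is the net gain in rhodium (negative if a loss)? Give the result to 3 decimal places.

19.495

500 rhodium × 5.28 = 2640 crude
2640 crude × 0.3583 = 945.912 silver
945.912 silver × 0.5492 = 519.4948704 rhodium
Net change: 519.4948704 − 500 = 19.4948704 rhodium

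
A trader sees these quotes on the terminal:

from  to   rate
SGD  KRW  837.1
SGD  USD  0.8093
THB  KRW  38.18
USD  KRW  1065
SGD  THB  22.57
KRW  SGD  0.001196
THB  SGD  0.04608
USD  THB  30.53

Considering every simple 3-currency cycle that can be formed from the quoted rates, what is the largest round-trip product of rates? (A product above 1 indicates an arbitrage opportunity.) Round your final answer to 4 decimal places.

USD→THB→SGD→USD: 30.53 × 0.04608 × 0.8093 = 1.13854
USD→KRW→SGD→USD: 1065 × 0.001196 × 0.8093 = 1.03084
THB→KRW→SGD→THB: 38.18 × 0.001196 × 22.57 = 1.03062
Maximum is USD→THB→SGD→USD at 1.1385; arbitrage exists.

1.1385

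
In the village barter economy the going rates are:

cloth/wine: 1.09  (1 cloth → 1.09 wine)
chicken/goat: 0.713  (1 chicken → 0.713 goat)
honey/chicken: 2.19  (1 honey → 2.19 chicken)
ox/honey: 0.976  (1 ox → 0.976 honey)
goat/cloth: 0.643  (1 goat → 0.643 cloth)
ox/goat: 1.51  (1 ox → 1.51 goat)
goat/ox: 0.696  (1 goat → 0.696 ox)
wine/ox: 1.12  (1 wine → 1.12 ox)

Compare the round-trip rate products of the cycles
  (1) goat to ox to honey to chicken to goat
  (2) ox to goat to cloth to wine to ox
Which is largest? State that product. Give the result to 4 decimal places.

1.1853

(1) 0.696 × 0.976 × 2.19 × 0.713 = 1.06070
(2) 1.51 × 0.643 × 1.09 × 1.12 = 1.18531
Highest is cycle (2) at 1.1853 (>1, arbitrage).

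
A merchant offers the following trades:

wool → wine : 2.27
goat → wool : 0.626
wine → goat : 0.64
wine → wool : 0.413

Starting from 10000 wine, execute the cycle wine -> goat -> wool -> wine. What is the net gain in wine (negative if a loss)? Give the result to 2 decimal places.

10000 wine × 0.64 = 6400 goat
6400 goat × 0.626 = 4006.4 wool
4006.4 wool × 2.27 = 9094.528 wine
Net change: 9094.528 − 10000 = -905.472 wine

-905.47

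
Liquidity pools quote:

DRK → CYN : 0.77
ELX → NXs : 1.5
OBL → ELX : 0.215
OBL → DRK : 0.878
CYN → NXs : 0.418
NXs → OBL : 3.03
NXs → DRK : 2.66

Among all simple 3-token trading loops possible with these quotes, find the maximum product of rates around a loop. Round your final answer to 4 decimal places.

0.9772

OBL→ELX→NXs→OBL: 0.215 × 1.5 × 3.03 = 0.97718
DRK→CYN→NXs→DRK: 0.77 × 0.418 × 2.66 = 0.85615
Maximum is OBL→ELX→NXs→OBL at 0.9772; no arbitrage — every cycle loses value.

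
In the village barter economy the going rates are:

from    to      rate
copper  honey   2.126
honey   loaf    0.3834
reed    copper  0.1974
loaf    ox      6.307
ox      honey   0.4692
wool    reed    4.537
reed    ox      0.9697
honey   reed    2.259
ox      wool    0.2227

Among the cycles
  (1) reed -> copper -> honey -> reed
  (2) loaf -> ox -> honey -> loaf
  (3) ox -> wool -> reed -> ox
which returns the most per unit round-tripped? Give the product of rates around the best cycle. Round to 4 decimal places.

(1) 0.1974 × 2.126 × 2.259 = 0.94804
(2) 6.307 × 0.4692 × 0.3834 = 1.13457
(3) 0.2227 × 4.537 × 0.9697 = 0.97978
Highest is cycle (2) at 1.1346 (>1, arbitrage).

1.1346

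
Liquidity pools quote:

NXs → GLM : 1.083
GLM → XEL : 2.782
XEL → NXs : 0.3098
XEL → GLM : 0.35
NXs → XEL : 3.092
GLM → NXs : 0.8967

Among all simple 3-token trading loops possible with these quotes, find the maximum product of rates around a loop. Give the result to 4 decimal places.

GLM→NXs→XEL→GLM: 0.8967 × 3.092 × 0.35 = 0.97041
GLM→XEL→NXs→GLM: 2.782 × 0.3098 × 1.083 = 0.93340
Maximum is GLM→NXs→XEL→GLM at 0.9704; no arbitrage — every cycle loses value.

0.9704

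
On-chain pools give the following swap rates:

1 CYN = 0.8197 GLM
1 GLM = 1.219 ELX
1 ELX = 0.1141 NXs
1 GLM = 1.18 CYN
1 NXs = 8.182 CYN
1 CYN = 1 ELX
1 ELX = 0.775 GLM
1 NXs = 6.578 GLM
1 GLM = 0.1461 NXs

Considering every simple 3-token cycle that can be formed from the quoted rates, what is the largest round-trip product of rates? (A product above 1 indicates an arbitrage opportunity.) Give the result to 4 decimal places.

NXs→CYN→GLM→NXs: 8.182 × 0.8197 × 0.1461 = 0.97986
ELX→NXs→CYN→ELX: 0.1141 × 8.182 × 1 = 0.93357
ELX→NXs→GLM→ELX: 0.1141 × 6.578 × 1.219 = 0.91492
ELX→GLM→CYN→ELX: 0.775 × 1.18 × 1 = 0.91450
Maximum is NXs→CYN→GLM→NXs at 0.9799; no arbitrage — every cycle loses value.

0.9799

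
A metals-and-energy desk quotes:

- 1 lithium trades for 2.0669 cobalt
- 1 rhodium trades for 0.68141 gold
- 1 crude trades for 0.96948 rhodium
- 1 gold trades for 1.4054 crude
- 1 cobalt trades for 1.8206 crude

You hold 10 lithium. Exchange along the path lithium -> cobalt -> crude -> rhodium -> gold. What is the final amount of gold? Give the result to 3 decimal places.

10 lithium × 2.0669 = 20.669 cobalt
20.669 cobalt × 1.8206 = 37.6299814 crude
37.6299814 crude × 0.96948 = 36.481514367672 rhodium
36.481514367672 rhodium × 0.68141 = 24.85886870527537752 gold

24.859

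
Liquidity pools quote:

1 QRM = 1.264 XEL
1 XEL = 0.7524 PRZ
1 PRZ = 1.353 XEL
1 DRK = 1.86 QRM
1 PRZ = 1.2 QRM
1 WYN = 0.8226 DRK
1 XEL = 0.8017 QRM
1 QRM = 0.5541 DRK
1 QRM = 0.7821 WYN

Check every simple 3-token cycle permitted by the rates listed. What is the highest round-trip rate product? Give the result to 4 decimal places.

DRK→QRM→WYN→DRK: 1.86 × 0.7821 × 0.8226 = 1.19664
XEL→PRZ→QRM→XEL: 0.7524 × 1.2 × 1.264 = 1.14124
Maximum is DRK→QRM→WYN→DRK at 1.1966; arbitrage exists.

1.1966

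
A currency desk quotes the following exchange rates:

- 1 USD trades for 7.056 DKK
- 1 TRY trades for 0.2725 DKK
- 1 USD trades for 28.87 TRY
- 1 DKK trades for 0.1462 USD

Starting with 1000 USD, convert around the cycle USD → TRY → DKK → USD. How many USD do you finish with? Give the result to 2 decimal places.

1000 USD × 28.87 = 28870 TRY
28870 TRY × 0.2725 = 7867.075 DKK
7867.075 DKK × 0.1462 = 1150.166365 USD

1150.17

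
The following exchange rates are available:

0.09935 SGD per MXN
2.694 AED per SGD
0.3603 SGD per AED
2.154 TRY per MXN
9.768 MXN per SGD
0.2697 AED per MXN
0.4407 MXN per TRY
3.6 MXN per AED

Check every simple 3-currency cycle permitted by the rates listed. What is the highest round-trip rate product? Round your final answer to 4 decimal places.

0.9635

MXN→SGD→AED→MXN: 0.09935 × 2.694 × 3.6 = 0.96354
MXN→AED→SGD→MXN: 0.2697 × 0.3603 × 9.768 = 0.94918
Maximum is MXN→SGD→AED→MXN at 0.9635; no arbitrage — every cycle loses value.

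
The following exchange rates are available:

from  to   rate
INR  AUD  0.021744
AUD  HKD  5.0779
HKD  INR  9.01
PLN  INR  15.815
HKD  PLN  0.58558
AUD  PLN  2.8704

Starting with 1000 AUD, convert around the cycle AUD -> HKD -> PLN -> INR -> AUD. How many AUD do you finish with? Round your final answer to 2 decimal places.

1000 AUD × 5.0779 = 5077.9 HKD
5077.9 HKD × 0.58558 = 2973.516682 PLN
2973.516682 PLN × 15.815 = 47026.16632583 INR
47026.16632583 INR × 0.021744 = 1022.53696058884752 AUD

1022.54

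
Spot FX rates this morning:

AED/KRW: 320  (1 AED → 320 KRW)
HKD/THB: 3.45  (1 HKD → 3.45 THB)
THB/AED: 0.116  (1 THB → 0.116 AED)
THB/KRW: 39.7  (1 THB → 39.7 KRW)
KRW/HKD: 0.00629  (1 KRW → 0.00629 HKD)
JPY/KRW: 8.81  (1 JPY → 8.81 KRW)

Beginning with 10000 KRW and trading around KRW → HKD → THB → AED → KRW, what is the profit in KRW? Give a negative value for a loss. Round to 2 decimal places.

-1944.77

10000 KRW × 0.00629 = 62.9 HKD
62.9 HKD × 3.45 = 217.005 THB
217.005 THB × 0.116 = 25.17258 AED
25.17258 AED × 320 = 8055.2256 KRW
Net change: 8055.2256 − 10000 = -1944.7744 KRW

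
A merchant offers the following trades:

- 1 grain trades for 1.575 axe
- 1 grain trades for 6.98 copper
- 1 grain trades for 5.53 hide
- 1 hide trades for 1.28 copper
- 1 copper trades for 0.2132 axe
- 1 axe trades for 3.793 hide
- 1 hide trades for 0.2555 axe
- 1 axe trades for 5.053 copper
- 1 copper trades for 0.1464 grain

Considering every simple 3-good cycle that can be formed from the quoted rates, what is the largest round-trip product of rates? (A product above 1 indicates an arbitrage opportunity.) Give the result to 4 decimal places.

1.1651

grain→axe→copper→grain: 1.575 × 5.053 × 0.1464 = 1.16512
hide→copper→grain→hide: 1.28 × 0.1464 × 5.53 = 1.03628
hide→copper→axe→hide: 1.28 × 0.2132 × 3.793 = 1.03509
Maximum is grain→axe→copper→grain at 1.1651; arbitrage exists.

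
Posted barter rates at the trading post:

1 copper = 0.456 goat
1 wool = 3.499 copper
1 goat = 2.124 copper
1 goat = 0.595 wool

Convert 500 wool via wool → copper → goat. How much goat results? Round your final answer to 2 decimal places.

797.77

500 wool × 3.499 = 1749.5 copper
1749.5 copper × 0.456 = 797.772 goat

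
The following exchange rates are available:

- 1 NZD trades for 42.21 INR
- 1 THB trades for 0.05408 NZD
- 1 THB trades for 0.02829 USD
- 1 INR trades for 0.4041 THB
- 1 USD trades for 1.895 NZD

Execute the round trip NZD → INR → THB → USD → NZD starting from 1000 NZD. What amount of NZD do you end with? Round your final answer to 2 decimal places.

914.42

1000 NZD × 42.21 = 42210 INR
42210 INR × 0.4041 = 17057.061 THB
17057.061 THB × 0.02829 = 482.54425569 USD
482.54425569 USD × 1.895 = 914.42136453255 NZD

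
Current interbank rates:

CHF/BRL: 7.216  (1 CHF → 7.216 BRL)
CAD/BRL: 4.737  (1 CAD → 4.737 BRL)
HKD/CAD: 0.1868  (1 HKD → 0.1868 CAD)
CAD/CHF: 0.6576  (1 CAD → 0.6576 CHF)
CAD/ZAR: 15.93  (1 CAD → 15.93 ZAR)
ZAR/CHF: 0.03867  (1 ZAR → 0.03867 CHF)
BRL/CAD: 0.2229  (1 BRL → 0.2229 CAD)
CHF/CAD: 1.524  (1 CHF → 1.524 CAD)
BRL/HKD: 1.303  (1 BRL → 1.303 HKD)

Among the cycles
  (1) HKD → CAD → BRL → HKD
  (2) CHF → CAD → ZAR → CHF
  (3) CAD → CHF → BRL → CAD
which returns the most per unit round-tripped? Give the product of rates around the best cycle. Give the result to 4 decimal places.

(1) 0.1868 × 4.737 × 1.303 = 1.15299
(2) 1.524 × 15.93 × 0.03867 = 0.93880
(3) 0.6576 × 7.216 × 0.2229 = 1.05771
Highest is cycle (1) at 1.1530 (>1, arbitrage).

1.1530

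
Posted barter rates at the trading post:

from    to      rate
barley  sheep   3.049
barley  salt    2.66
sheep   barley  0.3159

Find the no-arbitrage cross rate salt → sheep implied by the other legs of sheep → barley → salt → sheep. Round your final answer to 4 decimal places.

Known legs of the cycle: 0.3159 × 2.66 = 0.840294
For no arbitrage the full-cycle product must be 1, so the missing rate is 1 / 0.840294 ≈ 1.190060.

1.1901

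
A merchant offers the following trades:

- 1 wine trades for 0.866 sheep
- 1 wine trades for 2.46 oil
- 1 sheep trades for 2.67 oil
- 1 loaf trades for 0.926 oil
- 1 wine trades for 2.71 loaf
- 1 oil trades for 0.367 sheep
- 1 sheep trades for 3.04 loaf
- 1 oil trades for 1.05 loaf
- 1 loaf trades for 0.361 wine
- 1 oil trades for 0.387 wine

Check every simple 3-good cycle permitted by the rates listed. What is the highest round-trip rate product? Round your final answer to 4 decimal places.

oil→sheep→loaf→oil: 0.367 × 3.04 × 0.926 = 1.03312
oil→wine→loaf→oil: 0.387 × 2.71 × 0.926 = 0.97116
sheep→loaf→wine→sheep: 3.04 × 0.361 × 0.866 = 0.95038
oil→loaf→wine→oil: 1.05 × 0.361 × 2.46 = 0.93246
oil→wine→sheep→oil: 0.387 × 0.866 × 2.67 = 0.89483
Maximum is oil→sheep→loaf→oil at 1.0331; arbitrage exists.

1.0331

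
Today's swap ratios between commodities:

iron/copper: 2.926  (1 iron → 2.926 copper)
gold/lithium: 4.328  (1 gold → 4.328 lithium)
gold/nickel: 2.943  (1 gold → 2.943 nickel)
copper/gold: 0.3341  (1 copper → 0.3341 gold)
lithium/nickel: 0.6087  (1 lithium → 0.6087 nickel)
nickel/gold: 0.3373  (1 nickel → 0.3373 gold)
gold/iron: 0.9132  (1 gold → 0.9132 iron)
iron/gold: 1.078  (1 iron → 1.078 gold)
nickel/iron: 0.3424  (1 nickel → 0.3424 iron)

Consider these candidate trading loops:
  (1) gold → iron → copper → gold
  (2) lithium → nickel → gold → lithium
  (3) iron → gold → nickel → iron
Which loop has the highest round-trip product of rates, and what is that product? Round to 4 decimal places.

(1) 0.9132 × 2.926 × 0.3341 = 0.89272
(2) 0.6087 × 0.3373 × 4.328 = 0.88860
(3) 1.078 × 2.943 × 0.3424 = 1.08628
Highest is cycle (3) at 1.0863 (>1, arbitrage).

1.0863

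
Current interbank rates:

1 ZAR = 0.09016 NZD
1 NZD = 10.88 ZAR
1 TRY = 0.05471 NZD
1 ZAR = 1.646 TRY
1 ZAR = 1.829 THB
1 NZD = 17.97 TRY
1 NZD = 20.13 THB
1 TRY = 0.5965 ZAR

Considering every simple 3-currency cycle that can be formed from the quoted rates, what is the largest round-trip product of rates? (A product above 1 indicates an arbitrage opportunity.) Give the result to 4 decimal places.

0.9798

NZD→ZAR→TRY→NZD: 10.88 × 1.646 × 0.05471 = 0.97977
NZD→TRY→ZAR→NZD: 17.97 × 0.5965 × 0.09016 = 0.96643
Maximum is NZD→ZAR→TRY→NZD at 0.9798; no arbitrage — every cycle loses value.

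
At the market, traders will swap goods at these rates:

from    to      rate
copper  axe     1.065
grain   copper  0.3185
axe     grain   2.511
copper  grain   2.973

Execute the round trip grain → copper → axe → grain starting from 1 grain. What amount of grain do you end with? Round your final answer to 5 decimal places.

1 grain × 0.3185 = 0.3185 copper
0.3185 copper × 1.065 = 0.3392025 axe
0.3392025 axe × 2.511 = 0.8517374775 grain

0.85174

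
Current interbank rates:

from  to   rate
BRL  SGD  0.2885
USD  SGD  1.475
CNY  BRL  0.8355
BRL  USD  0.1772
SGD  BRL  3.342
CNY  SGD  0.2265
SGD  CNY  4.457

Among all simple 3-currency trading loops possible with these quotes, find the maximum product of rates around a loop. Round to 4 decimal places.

1.0743

CNY→BRL→SGD→CNY: 0.8355 × 0.2885 × 4.457 = 1.07432
USD→SGD→BRL→USD: 1.475 × 3.342 × 0.1772 = 0.87350
Maximum is CNY→BRL→SGD→CNY at 1.0743; arbitrage exists.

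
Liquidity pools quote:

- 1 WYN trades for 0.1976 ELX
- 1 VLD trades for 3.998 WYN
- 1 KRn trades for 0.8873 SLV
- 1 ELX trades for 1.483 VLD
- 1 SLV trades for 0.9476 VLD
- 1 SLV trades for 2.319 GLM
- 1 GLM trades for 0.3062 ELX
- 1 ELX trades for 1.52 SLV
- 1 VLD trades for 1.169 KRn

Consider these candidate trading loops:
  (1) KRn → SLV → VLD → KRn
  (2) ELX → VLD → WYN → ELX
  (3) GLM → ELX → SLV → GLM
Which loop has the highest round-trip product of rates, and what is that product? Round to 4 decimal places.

(1) 0.8873 × 0.9476 × 1.169 = 0.98290
(2) 1.483 × 3.998 × 0.1976 = 1.17158
(3) 0.3062 × 1.52 × 2.319 = 1.07932
Highest is cycle (2) at 1.1716 (>1, arbitrage).

1.1716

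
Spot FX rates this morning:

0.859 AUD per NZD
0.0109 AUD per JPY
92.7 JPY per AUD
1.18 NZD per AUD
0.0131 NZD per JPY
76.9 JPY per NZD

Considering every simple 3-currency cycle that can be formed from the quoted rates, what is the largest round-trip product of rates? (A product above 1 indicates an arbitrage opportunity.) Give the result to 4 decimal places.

NZD→AUD→JPY→NZD: 0.859 × 92.7 × 0.0131 = 1.04314
NZD→JPY→AUD→NZD: 76.9 × 0.0109 × 1.18 = 0.98909
Maximum is NZD→AUD→JPY→NZD at 1.0431; arbitrage exists.

1.0431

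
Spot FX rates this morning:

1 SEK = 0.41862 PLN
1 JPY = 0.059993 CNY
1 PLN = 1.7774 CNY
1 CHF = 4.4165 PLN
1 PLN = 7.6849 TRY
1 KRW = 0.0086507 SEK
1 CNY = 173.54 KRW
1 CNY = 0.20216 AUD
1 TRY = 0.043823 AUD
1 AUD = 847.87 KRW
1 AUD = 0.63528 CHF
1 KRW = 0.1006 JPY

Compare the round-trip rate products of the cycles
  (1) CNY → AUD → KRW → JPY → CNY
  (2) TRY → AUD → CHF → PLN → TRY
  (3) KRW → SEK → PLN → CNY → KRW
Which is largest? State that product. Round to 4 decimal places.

(1) 0.20216 × 847.87 × 0.1006 × 0.059993 = 1.03448
(2) 0.043823 × 0.63528 × 4.4165 × 7.6849 = 0.94490
(3) 0.0086507 × 0.41862 × 1.7774 × 173.54 = 1.11701
Highest is cycle (3) at 1.1170 (>1, arbitrage).

1.1170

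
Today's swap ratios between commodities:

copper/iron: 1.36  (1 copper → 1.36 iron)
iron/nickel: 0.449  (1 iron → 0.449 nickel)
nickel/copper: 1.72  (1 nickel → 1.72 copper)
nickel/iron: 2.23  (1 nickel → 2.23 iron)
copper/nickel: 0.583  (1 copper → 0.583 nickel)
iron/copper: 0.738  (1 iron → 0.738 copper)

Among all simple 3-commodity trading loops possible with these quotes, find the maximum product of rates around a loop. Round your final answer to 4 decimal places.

1.0503

copper→iron→nickel→copper: 1.36 × 0.449 × 1.72 = 1.05030
copper→nickel→iron→copper: 0.583 × 2.23 × 0.738 = 0.95947
Maximum is copper→iron→nickel→copper at 1.0503; arbitrage exists.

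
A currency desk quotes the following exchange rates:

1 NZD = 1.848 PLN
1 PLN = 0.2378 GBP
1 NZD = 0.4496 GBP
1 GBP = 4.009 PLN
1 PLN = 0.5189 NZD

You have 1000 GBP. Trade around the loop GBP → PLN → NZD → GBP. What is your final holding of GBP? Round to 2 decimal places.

935.29

1000 GBP × 4.009 = 4009 PLN
4009 PLN × 0.5189 = 2080.2701 NZD
2080.2701 NZD × 0.4496 = 935.28943696 GBP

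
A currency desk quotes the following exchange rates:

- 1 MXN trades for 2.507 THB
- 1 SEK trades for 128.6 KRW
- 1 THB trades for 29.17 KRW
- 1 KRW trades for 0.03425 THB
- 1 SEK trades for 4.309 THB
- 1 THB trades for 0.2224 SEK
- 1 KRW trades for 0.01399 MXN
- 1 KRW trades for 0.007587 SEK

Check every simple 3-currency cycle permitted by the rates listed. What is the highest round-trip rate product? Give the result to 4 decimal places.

1.0231

MXN→THB→KRW→MXN: 2.507 × 29.17 × 0.01399 = 1.02308
KRW→THB→SEK→KRW: 0.03425 × 0.2224 × 128.6 = 0.97957
KRW→SEK→THB→KRW: 0.007587 × 4.309 × 29.17 = 0.95364
Maximum is MXN→THB→KRW→MXN at 1.0231; arbitrage exists.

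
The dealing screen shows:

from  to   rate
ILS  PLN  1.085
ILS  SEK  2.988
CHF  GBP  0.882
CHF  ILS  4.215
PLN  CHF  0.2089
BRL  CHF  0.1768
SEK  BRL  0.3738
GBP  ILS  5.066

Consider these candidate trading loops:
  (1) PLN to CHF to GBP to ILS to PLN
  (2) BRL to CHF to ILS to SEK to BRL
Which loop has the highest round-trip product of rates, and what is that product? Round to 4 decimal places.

(1) 0.2089 × 0.882 × 5.066 × 1.085 = 1.01275
(2) 0.1768 × 4.215 × 2.988 × 0.3738 = 0.83234
Highest is cycle (1) at 1.0127 (>1, arbitrage).

1.0127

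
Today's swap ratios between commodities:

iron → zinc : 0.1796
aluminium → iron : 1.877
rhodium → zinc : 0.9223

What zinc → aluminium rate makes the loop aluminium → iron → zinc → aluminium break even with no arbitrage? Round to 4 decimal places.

2.9664

Known legs of the cycle: 1.877 × 0.1796 = 0.3371092
For no arbitrage the full-cycle product must be 1, so the missing rate is 1 / 0.3371092 ≈ 2.966398.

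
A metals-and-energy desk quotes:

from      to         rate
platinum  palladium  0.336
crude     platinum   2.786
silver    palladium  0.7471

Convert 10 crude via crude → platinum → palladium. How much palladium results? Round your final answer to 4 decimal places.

9.3610

10 crude × 2.786 = 27.86 platinum
27.86 platinum × 0.336 = 9.36096 palladium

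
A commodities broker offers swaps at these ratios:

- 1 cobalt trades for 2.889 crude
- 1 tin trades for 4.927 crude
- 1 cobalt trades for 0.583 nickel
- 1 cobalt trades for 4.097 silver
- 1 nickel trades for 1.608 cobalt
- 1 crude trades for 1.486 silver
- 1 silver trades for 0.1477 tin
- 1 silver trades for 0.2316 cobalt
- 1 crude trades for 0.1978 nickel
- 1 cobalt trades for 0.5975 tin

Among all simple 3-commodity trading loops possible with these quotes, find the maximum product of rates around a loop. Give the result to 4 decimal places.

1.0814

tin→crude→silver→tin: 4.927 × 1.486 × 0.1477 = 1.08139
silver→cobalt→crude→silver: 0.2316 × 2.889 × 1.486 = 0.99427
nickel→cobalt→crude→nickel: 1.608 × 2.889 × 0.1978 = 0.91888
Maximum is tin→crude→silver→tin at 1.0814; arbitrage exists.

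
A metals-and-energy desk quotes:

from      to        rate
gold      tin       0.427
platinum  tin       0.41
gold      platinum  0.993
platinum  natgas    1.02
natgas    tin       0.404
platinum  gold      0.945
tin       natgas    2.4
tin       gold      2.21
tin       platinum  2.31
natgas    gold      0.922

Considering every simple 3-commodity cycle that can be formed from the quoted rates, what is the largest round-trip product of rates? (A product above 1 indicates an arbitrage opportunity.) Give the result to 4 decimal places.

platinum→natgas→tin→platinum: 1.02 × 0.404 × 2.31 = 0.95190
gold→tin→natgas→gold: 0.427 × 2.4 × 0.922 = 0.94487
gold→platinum→natgas→gold: 0.993 × 1.02 × 0.922 = 0.93386
gold→tin→platinum→gold: 0.427 × 2.31 × 0.945 = 0.93212
gold→platinum→tin→gold: 0.993 × 0.41 × 2.21 = 0.89976
Maximum is platinum→natgas→tin→platinum at 0.9519; no arbitrage — every cycle loses value.

0.9519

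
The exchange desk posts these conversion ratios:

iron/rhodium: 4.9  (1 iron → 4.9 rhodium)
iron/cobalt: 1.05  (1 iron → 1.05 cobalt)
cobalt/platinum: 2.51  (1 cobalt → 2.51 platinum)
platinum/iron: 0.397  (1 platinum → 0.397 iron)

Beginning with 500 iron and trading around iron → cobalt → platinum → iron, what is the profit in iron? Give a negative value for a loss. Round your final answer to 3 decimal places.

23.147

500 iron × 1.05 = 525 cobalt
525 cobalt × 2.51 = 1317.75 platinum
1317.75 platinum × 0.397 = 523.14675 iron
Net change: 523.14675 − 500 = 23.14675 iron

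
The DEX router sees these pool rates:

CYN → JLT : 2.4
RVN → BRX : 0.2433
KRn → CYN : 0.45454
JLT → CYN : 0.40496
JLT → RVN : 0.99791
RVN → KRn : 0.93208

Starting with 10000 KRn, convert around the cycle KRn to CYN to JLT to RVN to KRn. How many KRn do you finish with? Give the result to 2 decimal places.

10000 KRn × 0.45454 = 4545.4 CYN
4545.4 CYN × 2.4 = 10908.96 JLT
10908.96 JLT × 0.99791 = 10886.1602736 RVN
10886.1602736 RVN × 0.93208 = 10146.772267817088 KRn

10146.77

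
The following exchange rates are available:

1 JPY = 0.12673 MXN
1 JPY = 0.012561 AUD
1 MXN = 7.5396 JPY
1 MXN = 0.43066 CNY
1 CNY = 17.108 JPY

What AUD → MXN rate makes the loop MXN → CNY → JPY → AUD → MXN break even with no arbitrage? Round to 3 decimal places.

10.805

Known legs of the cycle: 0.43066 × 17.108 × 0.012561 = 0.09254607260808
For no arbitrage the full-cycle product must be 1, so the missing rate is 1 / 0.09254607260808 ≈ 10.80543.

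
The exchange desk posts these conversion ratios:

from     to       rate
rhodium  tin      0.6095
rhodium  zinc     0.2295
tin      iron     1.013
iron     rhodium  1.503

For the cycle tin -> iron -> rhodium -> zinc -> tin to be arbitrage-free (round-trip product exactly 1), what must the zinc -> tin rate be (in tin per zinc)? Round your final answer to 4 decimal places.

2.8619

Known legs of the cycle: 1.013 × 1.503 × 0.2295 = 0.3494227005
For no arbitrage the full-cycle product must be 1, so the missing rate is 1 / 0.3494227005 ≈ 2.861863.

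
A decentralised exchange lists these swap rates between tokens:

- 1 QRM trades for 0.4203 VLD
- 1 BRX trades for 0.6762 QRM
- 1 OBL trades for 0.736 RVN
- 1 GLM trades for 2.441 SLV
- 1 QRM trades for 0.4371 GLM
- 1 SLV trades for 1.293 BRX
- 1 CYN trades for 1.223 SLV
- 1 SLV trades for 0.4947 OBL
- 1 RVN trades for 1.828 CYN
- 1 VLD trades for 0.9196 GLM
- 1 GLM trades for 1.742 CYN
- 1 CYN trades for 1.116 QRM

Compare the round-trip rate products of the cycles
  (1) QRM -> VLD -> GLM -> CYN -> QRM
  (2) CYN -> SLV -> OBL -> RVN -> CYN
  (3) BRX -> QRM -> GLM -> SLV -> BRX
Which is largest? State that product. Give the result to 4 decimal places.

(1) 0.4203 × 0.9196 × 1.742 × 1.116 = 0.75140
(2) 1.223 × 0.4947 × 0.736 × 1.828 = 0.81400
(3) 0.6762 × 0.4371 × 2.441 × 1.293 = 0.93287
Highest is cycle (3) at 0.9329 (≤1, no arbitrage).

0.9329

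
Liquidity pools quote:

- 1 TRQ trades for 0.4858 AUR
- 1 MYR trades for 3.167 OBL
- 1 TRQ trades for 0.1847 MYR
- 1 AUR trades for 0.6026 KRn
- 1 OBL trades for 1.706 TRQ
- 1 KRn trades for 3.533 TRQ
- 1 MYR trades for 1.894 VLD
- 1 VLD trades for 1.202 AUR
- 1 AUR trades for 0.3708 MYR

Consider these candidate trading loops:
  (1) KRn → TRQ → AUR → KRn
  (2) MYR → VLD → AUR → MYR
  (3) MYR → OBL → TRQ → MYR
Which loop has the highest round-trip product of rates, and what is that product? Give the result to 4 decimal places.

1.0343

(1) 3.533 × 0.4858 × 0.6026 = 1.03426
(2) 1.894 × 1.202 × 0.3708 = 0.84416
(3) 3.167 × 1.706 × 0.1847 = 0.99792
Highest is cycle (1) at 1.0343 (>1, arbitrage).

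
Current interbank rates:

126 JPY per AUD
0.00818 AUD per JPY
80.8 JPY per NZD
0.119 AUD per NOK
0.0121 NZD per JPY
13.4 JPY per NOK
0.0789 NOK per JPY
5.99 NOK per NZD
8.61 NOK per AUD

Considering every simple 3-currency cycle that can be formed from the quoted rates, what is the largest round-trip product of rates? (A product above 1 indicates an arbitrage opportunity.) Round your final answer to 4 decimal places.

AUD→JPY→NOK→AUD: 126 × 0.0789 × 0.119 = 1.18303
NZD→NOK→JPY→NZD: 5.99 × 13.4 × 0.0121 = 0.97122
AUD→NOK→JPY→AUD: 8.61 × 13.4 × 0.00818 = 0.94376
Maximum is AUD→JPY→NOK→AUD at 1.1830; arbitrage exists.

1.1830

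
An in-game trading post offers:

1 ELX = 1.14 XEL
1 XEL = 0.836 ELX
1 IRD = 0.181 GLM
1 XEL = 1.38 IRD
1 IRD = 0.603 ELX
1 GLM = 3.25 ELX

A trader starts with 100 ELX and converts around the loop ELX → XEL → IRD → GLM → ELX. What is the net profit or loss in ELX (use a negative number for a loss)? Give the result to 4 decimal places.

100 ELX × 1.14 = 114 XEL
114 XEL × 1.38 = 157.32 IRD
157.32 IRD × 0.181 = 28.47492 GLM
28.47492 GLM × 3.25 = 92.54349 ELX
Net change: 92.54349 − 100 = -7.45651 ELX

-7.4565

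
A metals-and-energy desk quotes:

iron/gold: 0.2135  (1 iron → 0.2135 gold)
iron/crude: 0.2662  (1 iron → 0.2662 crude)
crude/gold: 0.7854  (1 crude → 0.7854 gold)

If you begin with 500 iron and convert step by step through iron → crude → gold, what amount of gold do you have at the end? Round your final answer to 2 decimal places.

500 iron × 0.2662 = 133.1 crude
133.1 crude × 0.7854 = 104.53674 gold

104.54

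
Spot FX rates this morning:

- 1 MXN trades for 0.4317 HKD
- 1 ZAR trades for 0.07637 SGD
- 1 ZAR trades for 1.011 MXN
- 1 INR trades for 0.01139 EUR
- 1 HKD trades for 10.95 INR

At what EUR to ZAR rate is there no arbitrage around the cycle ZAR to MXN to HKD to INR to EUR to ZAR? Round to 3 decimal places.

Known legs of the cycle: 1.011 × 0.4317 × 10.95 × 0.01139 = 0.05443410008835
For no arbitrage the full-cycle product must be 1, so the missing rate is 1 / 0.05443410008835 ≈ 18.37084.

18.371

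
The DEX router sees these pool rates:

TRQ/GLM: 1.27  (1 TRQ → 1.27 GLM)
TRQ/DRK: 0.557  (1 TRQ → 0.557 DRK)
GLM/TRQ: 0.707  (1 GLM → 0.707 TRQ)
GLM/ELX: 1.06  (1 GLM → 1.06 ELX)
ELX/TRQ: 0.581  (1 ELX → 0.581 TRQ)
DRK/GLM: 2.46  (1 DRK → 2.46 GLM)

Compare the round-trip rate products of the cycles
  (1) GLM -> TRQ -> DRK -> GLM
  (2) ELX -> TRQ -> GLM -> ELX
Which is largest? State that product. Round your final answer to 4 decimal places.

0.9687

(1) 0.707 × 0.557 × 2.46 = 0.96875
(2) 0.581 × 1.27 × 1.06 = 0.78214
Highest is cycle (1) at 0.9687 (≤1, no arbitrage).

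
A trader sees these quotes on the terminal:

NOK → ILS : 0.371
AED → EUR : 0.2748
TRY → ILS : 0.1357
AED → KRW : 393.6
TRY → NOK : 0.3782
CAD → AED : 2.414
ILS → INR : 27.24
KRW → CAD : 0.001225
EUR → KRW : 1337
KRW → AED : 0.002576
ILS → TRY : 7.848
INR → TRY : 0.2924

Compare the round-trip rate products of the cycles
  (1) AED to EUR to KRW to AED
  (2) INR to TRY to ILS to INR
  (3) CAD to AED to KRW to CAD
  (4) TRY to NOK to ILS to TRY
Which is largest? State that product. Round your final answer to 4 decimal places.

1.1639

(1) 0.2748 × 1337 × 0.002576 = 0.94644
(2) 0.2924 × 0.1357 × 27.24 = 1.08085
(3) 2.414 × 393.6 × 0.001225 = 1.16393
(4) 0.3782 × 0.371 × 7.848 = 1.10117
Highest is cycle (3) at 1.1639 (>1, arbitrage).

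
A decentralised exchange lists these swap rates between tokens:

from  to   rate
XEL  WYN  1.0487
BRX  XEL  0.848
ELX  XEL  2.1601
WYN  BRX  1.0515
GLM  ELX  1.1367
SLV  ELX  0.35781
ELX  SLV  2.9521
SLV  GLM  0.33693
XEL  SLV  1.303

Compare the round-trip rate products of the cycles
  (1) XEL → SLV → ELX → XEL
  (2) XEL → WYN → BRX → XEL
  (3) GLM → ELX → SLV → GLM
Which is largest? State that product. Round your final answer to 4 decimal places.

(1) 1.303 × 0.35781 × 2.1601 = 1.00710
(2) 1.0487 × 1.0515 × 0.848 = 0.93510
(3) 1.1367 × 2.9521 × 0.33693 = 1.13062
Highest is cycle (3) at 1.1306 (>1, arbitrage).

1.1306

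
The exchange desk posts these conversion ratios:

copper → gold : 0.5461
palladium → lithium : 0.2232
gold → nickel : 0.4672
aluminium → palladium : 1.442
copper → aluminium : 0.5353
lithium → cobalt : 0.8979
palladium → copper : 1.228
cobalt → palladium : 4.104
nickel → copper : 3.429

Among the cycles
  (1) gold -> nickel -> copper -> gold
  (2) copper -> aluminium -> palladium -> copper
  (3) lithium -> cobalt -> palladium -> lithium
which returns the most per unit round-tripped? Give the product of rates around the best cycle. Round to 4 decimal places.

(1) 0.4672 × 3.429 × 0.5461 = 0.87487
(2) 0.5353 × 1.442 × 1.228 = 0.94790
(3) 0.8979 × 4.104 × 0.2232 = 0.82249
Highest is cycle (2) at 0.9479 (≤1, no arbitrage).

0.9479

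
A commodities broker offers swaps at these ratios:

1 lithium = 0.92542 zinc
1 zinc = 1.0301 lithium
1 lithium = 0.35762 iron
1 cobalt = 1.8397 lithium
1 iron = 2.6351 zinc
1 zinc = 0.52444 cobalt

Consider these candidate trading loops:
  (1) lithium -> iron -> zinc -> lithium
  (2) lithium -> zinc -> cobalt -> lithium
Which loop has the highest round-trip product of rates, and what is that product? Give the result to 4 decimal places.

(1) 0.35762 × 2.6351 × 1.0301 = 0.97073
(2) 0.92542 × 0.52444 × 1.8397 = 0.89286
Highest is cycle (1) at 0.9707 (≤1, no arbitrage).

0.9707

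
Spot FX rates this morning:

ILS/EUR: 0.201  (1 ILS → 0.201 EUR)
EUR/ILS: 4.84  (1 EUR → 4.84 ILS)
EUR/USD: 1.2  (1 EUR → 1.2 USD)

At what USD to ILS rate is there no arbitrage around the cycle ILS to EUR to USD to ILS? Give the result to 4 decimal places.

Known legs of the cycle: 0.201 × 1.2 = 0.2412
For no arbitrage the full-cycle product must be 1, so the missing rate is 1 / 0.2412 ≈ 4.145937.

4.1459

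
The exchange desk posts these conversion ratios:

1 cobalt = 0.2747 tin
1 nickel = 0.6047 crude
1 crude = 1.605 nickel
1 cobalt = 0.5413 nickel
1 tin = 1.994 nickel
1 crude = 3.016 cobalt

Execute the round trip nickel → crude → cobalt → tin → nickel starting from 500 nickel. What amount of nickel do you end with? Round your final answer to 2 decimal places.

499.49

500 nickel × 0.6047 = 302.35 crude
302.35 crude × 3.016 = 911.8876 cobalt
911.8876 cobalt × 0.2747 = 250.49552372 tin
250.49552372 tin × 1.994 = 499.48807429768 nickel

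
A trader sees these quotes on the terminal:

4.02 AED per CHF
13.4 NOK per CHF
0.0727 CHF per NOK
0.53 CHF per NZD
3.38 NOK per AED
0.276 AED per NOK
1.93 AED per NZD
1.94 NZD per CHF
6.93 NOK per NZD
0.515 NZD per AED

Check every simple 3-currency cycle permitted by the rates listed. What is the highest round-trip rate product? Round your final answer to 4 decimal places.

1.0973

CHF→AED→NZD→CHF: 4.02 × 0.515 × 0.53 = 1.09726
CHF→AED→NOK→CHF: 4.02 × 3.38 × 0.0727 = 0.98782
AED→NZD→NOK→AED: 0.515 × 6.93 × 0.276 = 0.98503
CHF→NZD→NOK→CHF: 1.94 × 6.93 × 0.0727 = 0.97739
Maximum is CHF→AED→NZD→CHF at 1.0973; arbitrage exists.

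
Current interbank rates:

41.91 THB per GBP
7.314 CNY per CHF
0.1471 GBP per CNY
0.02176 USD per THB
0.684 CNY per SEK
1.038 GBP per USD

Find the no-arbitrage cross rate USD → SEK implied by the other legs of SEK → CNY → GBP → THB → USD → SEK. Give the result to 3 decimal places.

10.898

Known legs of the cycle: 0.684 × 0.1471 × 41.91 × 0.02176 = 0.09175829313024
For no arbitrage the full-cycle product must be 1, so the missing rate is 1 / 0.09175829313024 ≈ 10.89820.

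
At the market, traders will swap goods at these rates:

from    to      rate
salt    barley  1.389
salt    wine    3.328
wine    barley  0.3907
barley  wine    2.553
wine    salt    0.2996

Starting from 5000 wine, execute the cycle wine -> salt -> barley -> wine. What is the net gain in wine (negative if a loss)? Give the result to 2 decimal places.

312.08

5000 wine × 0.2996 = 1498 salt
1498 salt × 1.389 = 2080.722 barley
2080.722 barley × 2.553 = 5312.083266 wine
Net change: 5312.083266 − 5000 = 312.083266 wine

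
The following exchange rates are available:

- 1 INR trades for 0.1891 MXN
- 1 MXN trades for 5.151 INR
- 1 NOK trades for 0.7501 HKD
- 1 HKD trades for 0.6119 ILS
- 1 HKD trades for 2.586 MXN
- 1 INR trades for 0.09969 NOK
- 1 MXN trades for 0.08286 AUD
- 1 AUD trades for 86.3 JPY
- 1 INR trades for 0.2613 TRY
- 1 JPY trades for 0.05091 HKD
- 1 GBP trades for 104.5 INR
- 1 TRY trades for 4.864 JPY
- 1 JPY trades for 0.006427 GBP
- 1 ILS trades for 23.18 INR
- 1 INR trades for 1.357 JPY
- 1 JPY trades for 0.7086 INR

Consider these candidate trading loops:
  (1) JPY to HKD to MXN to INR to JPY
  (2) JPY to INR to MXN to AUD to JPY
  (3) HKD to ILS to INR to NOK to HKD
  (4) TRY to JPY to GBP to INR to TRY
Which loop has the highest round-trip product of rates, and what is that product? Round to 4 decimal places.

1.0606

(1) 0.05091 × 2.586 × 5.151 × 1.357 = 0.92024
(2) 0.7086 × 0.1891 × 0.08286 × 86.3 = 0.95818
(3) 0.6119 × 23.18 × 0.09969 × 0.7501 = 1.06063
(4) 4.864 × 0.006427 × 104.5 × 0.2613 = 0.85361
Highest is cycle (3) at 1.0606 (>1, arbitrage).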